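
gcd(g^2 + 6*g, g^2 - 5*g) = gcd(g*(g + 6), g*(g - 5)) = g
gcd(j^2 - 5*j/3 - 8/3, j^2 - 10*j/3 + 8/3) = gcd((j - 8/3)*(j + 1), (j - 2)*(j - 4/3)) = 1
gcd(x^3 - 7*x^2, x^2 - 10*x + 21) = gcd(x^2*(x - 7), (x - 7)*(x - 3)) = x - 7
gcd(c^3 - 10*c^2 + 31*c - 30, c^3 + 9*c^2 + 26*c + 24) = 1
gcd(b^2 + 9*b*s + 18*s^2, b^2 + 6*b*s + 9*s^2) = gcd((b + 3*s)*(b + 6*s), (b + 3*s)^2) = b + 3*s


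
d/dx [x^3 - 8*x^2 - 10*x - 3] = 3*x^2 - 16*x - 10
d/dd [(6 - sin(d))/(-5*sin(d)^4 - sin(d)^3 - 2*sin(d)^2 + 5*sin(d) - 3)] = (-15*sin(d)^4 + 118*sin(d)^3 + 16*sin(d)^2 + 24*sin(d) - 27)*cos(d)/(5*sin(d)^4 + sin(d)^3 + 2*sin(d)^2 - 5*sin(d) + 3)^2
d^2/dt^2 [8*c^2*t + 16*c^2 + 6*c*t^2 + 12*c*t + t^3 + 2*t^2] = 12*c + 6*t + 4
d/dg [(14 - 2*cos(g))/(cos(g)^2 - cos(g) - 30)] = 2*(sin(g)^2 + 14*cos(g) - 38)*sin(g)/(sin(g)^2 + cos(g) + 29)^2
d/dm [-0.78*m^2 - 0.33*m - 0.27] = -1.56*m - 0.33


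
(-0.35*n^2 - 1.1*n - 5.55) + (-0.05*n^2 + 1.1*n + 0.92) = -0.4*n^2 - 4.63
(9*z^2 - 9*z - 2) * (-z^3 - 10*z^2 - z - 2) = -9*z^5 - 81*z^4 + 83*z^3 + 11*z^2 + 20*z + 4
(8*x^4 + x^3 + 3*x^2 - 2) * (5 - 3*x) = -24*x^5 + 37*x^4 - 4*x^3 + 15*x^2 + 6*x - 10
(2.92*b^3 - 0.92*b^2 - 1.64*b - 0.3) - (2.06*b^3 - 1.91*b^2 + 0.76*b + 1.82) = 0.86*b^3 + 0.99*b^2 - 2.4*b - 2.12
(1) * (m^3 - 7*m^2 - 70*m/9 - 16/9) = m^3 - 7*m^2 - 70*m/9 - 16/9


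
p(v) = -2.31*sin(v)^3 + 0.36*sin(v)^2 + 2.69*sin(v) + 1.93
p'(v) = -6.93*sin(v)^2*cos(v) + 0.72*sin(v)*cos(v) + 2.69*cos(v)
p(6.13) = 1.54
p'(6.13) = 2.39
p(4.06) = 1.18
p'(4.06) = 1.37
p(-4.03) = 3.15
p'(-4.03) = 0.58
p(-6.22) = 2.10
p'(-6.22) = 2.70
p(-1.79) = 1.80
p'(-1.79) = 1.00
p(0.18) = 2.41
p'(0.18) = 2.55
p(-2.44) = 0.96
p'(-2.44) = 0.51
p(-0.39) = 1.09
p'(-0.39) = 1.31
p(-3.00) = 1.56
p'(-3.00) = -2.43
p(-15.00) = 0.97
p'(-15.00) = 0.54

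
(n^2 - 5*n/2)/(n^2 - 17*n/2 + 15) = n/(n - 6)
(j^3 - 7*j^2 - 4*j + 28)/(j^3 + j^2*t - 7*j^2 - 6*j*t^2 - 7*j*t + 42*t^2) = (4 - j^2)/(-j^2 - j*t + 6*t^2)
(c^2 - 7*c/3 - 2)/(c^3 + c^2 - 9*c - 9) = (c + 2/3)/(c^2 + 4*c + 3)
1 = 1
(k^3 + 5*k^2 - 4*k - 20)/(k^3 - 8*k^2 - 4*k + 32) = (k + 5)/(k - 8)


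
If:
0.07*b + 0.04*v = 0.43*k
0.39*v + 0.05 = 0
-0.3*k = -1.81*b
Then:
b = -0.00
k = -0.01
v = -0.13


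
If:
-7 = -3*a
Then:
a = 7/3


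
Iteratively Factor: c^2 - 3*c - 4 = (c + 1)*(c - 4)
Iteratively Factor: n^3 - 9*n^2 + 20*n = (n)*(n^2 - 9*n + 20) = n*(n - 5)*(n - 4)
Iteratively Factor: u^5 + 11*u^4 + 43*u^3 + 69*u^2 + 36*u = (u + 1)*(u^4 + 10*u^3 + 33*u^2 + 36*u) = (u + 1)*(u + 4)*(u^3 + 6*u^2 + 9*u) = (u + 1)*(u + 3)*(u + 4)*(u^2 + 3*u) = (u + 1)*(u + 3)^2*(u + 4)*(u)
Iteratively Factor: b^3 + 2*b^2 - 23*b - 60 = (b + 3)*(b^2 - b - 20) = (b - 5)*(b + 3)*(b + 4)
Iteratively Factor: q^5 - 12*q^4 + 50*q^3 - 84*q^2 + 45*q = (q - 1)*(q^4 - 11*q^3 + 39*q^2 - 45*q) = (q - 3)*(q - 1)*(q^3 - 8*q^2 + 15*q) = (q - 3)^2*(q - 1)*(q^2 - 5*q) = q*(q - 3)^2*(q - 1)*(q - 5)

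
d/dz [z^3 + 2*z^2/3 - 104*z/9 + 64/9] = 3*z^2 + 4*z/3 - 104/9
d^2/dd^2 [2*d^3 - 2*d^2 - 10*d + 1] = 12*d - 4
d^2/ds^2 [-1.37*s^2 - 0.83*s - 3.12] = -2.74000000000000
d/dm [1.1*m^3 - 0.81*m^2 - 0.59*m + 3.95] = 3.3*m^2 - 1.62*m - 0.59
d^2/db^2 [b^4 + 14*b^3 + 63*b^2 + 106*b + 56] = 12*b^2 + 84*b + 126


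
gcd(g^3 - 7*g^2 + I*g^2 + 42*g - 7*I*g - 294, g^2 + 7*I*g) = g + 7*I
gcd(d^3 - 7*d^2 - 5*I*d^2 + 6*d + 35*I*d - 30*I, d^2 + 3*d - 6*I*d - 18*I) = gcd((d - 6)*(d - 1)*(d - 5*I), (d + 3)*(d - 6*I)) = 1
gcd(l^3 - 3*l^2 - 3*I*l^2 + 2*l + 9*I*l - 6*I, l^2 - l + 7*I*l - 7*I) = l - 1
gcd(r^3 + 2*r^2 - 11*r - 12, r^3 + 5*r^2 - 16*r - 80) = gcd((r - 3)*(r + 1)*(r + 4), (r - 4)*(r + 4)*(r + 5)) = r + 4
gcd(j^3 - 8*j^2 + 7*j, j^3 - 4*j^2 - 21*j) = j^2 - 7*j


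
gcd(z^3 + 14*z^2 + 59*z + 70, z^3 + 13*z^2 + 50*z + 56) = z^2 + 9*z + 14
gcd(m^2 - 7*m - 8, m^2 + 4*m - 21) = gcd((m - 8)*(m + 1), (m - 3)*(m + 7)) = 1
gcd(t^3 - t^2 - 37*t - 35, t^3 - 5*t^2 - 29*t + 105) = t^2 - 2*t - 35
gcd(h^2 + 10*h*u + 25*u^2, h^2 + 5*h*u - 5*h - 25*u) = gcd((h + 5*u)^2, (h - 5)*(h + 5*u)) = h + 5*u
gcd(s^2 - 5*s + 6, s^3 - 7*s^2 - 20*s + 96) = s - 3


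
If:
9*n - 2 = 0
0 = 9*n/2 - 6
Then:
No Solution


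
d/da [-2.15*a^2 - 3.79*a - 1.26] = -4.3*a - 3.79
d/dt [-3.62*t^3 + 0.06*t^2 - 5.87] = t*(0.12 - 10.86*t)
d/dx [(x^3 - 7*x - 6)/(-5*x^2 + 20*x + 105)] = (-x^4 + 8*x^3 + 56*x^2 - 12*x - 123)/(5*(x^4 - 8*x^3 - 26*x^2 + 168*x + 441))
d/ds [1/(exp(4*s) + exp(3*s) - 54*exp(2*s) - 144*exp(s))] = (-4*exp(3*s) - 3*exp(2*s) + 108*exp(s) + 144)*exp(-s)/(exp(3*s) + exp(2*s) - 54*exp(s) - 144)^2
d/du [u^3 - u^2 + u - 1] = 3*u^2 - 2*u + 1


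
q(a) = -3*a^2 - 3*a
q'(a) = -6*a - 3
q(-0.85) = 0.38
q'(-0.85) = 2.10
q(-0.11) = 0.29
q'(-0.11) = -2.34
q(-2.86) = -15.96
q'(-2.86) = 14.16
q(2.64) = -28.83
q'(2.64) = -18.84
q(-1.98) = -5.82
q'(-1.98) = 8.88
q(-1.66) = -3.29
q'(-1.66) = 6.96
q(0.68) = -3.43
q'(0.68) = -7.08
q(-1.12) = -0.40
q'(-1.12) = 3.72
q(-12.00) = -396.00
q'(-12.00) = 69.00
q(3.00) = -36.00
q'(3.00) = -21.00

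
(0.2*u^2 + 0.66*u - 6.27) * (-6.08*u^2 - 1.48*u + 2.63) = -1.216*u^4 - 4.3088*u^3 + 37.6708*u^2 + 11.0154*u - 16.4901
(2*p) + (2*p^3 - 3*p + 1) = 2*p^3 - p + 1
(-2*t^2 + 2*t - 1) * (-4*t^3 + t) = 8*t^5 - 8*t^4 + 2*t^3 + 2*t^2 - t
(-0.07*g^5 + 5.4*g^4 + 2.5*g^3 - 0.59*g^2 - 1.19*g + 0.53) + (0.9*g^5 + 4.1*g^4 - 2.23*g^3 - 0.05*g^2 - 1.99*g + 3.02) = 0.83*g^5 + 9.5*g^4 + 0.27*g^3 - 0.64*g^2 - 3.18*g + 3.55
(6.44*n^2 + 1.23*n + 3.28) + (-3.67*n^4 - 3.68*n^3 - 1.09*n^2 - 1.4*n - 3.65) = -3.67*n^4 - 3.68*n^3 + 5.35*n^2 - 0.17*n - 0.37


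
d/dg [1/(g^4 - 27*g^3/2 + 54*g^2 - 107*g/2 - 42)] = 2*(-8*g^3 + 81*g^2 - 216*g + 107)/(-2*g^4 + 27*g^3 - 108*g^2 + 107*g + 84)^2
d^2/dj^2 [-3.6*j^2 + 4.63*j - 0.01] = -7.20000000000000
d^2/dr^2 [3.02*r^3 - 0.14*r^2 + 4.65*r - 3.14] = 18.12*r - 0.28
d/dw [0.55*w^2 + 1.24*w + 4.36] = 1.1*w + 1.24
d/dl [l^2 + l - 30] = 2*l + 1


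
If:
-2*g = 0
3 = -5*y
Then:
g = 0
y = -3/5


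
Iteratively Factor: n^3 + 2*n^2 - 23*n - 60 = (n + 3)*(n^2 - n - 20) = (n - 5)*(n + 3)*(n + 4)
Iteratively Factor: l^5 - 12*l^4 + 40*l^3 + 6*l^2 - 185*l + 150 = (l - 5)*(l^4 - 7*l^3 + 5*l^2 + 31*l - 30) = (l - 5)*(l - 3)*(l^3 - 4*l^2 - 7*l + 10) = (l - 5)*(l - 3)*(l - 1)*(l^2 - 3*l - 10) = (l - 5)*(l - 3)*(l - 1)*(l + 2)*(l - 5)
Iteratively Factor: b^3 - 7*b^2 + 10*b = (b - 2)*(b^2 - 5*b) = b*(b - 2)*(b - 5)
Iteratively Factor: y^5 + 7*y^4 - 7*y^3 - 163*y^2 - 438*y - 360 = (y - 5)*(y^4 + 12*y^3 + 53*y^2 + 102*y + 72) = (y - 5)*(y + 4)*(y^3 + 8*y^2 + 21*y + 18) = (y - 5)*(y + 2)*(y + 4)*(y^2 + 6*y + 9) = (y - 5)*(y + 2)*(y + 3)*(y + 4)*(y + 3)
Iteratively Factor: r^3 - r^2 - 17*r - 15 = (r + 1)*(r^2 - 2*r - 15) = (r + 1)*(r + 3)*(r - 5)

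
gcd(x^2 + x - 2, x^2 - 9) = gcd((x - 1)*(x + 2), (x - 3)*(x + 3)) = 1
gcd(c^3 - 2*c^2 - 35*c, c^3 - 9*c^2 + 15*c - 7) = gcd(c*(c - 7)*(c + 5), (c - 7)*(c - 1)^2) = c - 7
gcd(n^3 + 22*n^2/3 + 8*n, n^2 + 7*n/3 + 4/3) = n + 4/3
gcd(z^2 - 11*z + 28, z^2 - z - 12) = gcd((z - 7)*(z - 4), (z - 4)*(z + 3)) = z - 4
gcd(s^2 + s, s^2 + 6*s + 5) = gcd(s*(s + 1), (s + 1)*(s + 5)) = s + 1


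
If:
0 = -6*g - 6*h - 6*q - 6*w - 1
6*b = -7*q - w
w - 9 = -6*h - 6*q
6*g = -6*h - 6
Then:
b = w - 35/36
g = -5*w/6 - 5/3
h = 5*w/6 + 2/3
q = 5/6 - w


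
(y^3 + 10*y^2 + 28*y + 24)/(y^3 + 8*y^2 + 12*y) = (y + 2)/y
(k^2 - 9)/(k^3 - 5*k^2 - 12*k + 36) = (k - 3)/(k^2 - 8*k + 12)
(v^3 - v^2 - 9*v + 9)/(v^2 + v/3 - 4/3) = 3*(v^2 - 9)/(3*v + 4)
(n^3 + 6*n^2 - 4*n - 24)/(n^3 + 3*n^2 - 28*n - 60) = (n - 2)/(n - 5)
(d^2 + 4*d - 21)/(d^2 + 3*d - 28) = (d - 3)/(d - 4)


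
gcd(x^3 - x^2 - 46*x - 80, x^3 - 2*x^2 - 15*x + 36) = 1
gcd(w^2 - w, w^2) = w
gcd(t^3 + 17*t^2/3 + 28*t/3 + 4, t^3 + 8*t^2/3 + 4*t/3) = t^2 + 8*t/3 + 4/3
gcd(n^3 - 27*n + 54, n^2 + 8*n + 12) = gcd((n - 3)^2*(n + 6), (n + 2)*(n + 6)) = n + 6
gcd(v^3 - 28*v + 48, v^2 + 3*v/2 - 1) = 1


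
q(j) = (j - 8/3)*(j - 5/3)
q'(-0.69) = -5.71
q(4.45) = 4.96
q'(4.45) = 4.57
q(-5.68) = 61.32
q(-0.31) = 5.88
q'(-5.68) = -15.69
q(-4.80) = 48.28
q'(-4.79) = -13.91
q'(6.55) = 8.77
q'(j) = 2*j - 13/3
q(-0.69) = 7.91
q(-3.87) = 36.19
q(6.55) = 18.96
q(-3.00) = 26.44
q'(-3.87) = -12.07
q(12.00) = 96.44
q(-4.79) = 48.15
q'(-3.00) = -10.33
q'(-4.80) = -13.93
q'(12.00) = 19.67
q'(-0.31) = -4.95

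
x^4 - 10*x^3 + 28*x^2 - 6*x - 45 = (x - 5)*(x - 3)^2*(x + 1)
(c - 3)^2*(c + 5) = c^3 - c^2 - 21*c + 45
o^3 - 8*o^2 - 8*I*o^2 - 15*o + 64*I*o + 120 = (o - 8)*(o - 5*I)*(o - 3*I)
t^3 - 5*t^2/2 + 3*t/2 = t*(t - 3/2)*(t - 1)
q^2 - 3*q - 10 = (q - 5)*(q + 2)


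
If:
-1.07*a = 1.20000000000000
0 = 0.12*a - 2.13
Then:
No Solution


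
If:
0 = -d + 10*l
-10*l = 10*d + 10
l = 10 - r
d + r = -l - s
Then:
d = -10/11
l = -1/11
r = 111/11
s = -100/11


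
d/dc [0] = 0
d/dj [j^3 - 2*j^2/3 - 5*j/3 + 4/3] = 3*j^2 - 4*j/3 - 5/3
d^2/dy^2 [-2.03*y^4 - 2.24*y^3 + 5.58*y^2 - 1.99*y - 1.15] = -24.36*y^2 - 13.44*y + 11.16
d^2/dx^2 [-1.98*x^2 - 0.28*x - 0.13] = -3.96000000000000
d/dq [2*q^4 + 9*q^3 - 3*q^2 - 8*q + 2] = 8*q^3 + 27*q^2 - 6*q - 8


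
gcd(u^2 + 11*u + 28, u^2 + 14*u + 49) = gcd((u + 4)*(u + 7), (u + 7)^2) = u + 7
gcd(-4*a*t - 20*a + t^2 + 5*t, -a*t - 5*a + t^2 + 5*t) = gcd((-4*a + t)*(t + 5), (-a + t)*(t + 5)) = t + 5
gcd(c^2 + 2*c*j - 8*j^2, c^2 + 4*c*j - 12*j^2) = c - 2*j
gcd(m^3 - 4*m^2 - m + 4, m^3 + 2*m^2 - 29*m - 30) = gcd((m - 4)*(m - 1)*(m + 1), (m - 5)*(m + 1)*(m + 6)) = m + 1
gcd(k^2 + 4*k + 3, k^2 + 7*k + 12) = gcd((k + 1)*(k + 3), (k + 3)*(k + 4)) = k + 3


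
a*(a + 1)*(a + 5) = a^3 + 6*a^2 + 5*a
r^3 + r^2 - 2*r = r*(r - 1)*(r + 2)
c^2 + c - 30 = (c - 5)*(c + 6)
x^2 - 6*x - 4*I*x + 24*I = (x - 6)*(x - 4*I)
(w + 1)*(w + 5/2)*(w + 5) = w^3 + 17*w^2/2 + 20*w + 25/2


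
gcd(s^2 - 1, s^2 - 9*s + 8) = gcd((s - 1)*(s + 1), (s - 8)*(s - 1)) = s - 1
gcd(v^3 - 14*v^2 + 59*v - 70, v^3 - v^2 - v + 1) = 1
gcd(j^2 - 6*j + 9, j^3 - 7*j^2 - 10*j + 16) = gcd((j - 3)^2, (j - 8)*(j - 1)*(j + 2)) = 1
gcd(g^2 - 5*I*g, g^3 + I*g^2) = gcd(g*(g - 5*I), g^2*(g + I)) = g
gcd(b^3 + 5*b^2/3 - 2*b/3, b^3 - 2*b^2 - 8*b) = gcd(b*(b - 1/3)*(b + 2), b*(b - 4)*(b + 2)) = b^2 + 2*b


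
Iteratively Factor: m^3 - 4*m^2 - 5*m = (m - 5)*(m^2 + m) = (m - 5)*(m + 1)*(m)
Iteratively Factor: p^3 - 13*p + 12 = (p + 4)*(p^2 - 4*p + 3) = (p - 3)*(p + 4)*(p - 1)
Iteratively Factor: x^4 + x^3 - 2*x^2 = (x)*(x^3 + x^2 - 2*x) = x*(x - 1)*(x^2 + 2*x) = x*(x - 1)*(x + 2)*(x)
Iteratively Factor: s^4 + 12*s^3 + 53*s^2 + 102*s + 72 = (s + 2)*(s^3 + 10*s^2 + 33*s + 36) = (s + 2)*(s + 3)*(s^2 + 7*s + 12) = (s + 2)*(s + 3)*(s + 4)*(s + 3)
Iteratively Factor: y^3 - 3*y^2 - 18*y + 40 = (y - 5)*(y^2 + 2*y - 8) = (y - 5)*(y + 4)*(y - 2)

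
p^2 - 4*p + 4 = (p - 2)^2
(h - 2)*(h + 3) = h^2 + h - 6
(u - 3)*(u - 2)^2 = u^3 - 7*u^2 + 16*u - 12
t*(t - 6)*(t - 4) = t^3 - 10*t^2 + 24*t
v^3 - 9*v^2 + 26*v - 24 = (v - 4)*(v - 3)*(v - 2)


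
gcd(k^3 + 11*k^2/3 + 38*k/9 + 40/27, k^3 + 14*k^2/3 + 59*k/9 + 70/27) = k^2 + 7*k/3 + 10/9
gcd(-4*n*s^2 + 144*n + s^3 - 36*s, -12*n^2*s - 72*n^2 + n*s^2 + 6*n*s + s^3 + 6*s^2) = s + 6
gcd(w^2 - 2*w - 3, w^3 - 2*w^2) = 1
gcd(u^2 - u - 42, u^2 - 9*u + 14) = u - 7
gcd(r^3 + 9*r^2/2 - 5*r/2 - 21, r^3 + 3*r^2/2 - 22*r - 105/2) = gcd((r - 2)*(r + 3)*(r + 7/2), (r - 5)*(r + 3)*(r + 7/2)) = r^2 + 13*r/2 + 21/2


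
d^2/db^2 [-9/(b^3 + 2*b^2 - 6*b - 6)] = 18*((3*b + 2)*(b^3 + 2*b^2 - 6*b - 6) - (3*b^2 + 4*b - 6)^2)/(b^3 + 2*b^2 - 6*b - 6)^3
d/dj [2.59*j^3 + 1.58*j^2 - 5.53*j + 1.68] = 7.77*j^2 + 3.16*j - 5.53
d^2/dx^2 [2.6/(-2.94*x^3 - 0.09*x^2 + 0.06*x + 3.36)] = ((45.864*x + 0.468)*(2.94*x^3 + 0.09*x^2 - 0.06*x - 3.36) - 2.6*(8.82*x^2 + 0.18*x - 0.06)*(17.64*x^2 + 0.36*x - 0.12))/(2.94*x^3 + 0.09*x^2 - 0.06*x - 3.36)^3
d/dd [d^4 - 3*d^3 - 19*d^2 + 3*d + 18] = 4*d^3 - 9*d^2 - 38*d + 3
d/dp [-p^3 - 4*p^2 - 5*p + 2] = -3*p^2 - 8*p - 5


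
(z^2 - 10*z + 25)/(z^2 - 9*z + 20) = (z - 5)/(z - 4)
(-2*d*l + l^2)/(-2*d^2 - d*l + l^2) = l/(d + l)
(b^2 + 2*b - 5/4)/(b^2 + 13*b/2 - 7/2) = (b + 5/2)/(b + 7)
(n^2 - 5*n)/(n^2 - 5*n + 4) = n*(n - 5)/(n^2 - 5*n + 4)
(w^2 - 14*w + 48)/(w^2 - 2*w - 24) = (w - 8)/(w + 4)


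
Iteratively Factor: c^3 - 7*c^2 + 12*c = (c)*(c^2 - 7*c + 12) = c*(c - 4)*(c - 3)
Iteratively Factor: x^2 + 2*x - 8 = (x + 4)*(x - 2)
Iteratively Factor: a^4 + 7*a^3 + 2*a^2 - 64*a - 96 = (a + 4)*(a^3 + 3*a^2 - 10*a - 24) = (a + 4)^2*(a^2 - a - 6) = (a - 3)*(a + 4)^2*(a + 2)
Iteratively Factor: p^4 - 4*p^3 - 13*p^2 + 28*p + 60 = (p - 5)*(p^3 + p^2 - 8*p - 12) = (p - 5)*(p + 2)*(p^2 - p - 6) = (p - 5)*(p + 2)^2*(p - 3)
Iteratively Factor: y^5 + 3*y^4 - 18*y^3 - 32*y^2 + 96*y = (y - 3)*(y^4 + 6*y^3 - 32*y) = (y - 3)*(y + 4)*(y^3 + 2*y^2 - 8*y) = y*(y - 3)*(y + 4)*(y^2 + 2*y - 8) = y*(y - 3)*(y - 2)*(y + 4)*(y + 4)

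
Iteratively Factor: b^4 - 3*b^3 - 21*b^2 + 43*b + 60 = (b - 5)*(b^3 + 2*b^2 - 11*b - 12) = (b - 5)*(b + 4)*(b^2 - 2*b - 3) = (b - 5)*(b + 1)*(b + 4)*(b - 3)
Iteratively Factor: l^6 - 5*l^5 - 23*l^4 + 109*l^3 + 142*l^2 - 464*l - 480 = (l + 4)*(l^5 - 9*l^4 + 13*l^3 + 57*l^2 - 86*l - 120) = (l - 5)*(l + 4)*(l^4 - 4*l^3 - 7*l^2 + 22*l + 24) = (l - 5)*(l - 3)*(l + 4)*(l^3 - l^2 - 10*l - 8) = (l - 5)*(l - 3)*(l + 2)*(l + 4)*(l^2 - 3*l - 4) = (l - 5)*(l - 4)*(l - 3)*(l + 2)*(l + 4)*(l + 1)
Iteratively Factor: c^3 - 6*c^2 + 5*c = (c - 5)*(c^2 - c) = c*(c - 5)*(c - 1)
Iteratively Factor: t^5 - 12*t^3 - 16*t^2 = (t - 4)*(t^4 + 4*t^3 + 4*t^2) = (t - 4)*(t + 2)*(t^3 + 2*t^2) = t*(t - 4)*(t + 2)*(t^2 + 2*t) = t^2*(t - 4)*(t + 2)*(t + 2)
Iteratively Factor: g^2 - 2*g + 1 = (g - 1)*(g - 1)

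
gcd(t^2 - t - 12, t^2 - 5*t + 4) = t - 4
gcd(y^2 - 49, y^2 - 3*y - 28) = y - 7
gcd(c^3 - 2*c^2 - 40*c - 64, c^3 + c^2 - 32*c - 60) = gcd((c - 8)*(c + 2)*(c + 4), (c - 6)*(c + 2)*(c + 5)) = c + 2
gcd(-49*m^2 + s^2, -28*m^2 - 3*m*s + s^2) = -7*m + s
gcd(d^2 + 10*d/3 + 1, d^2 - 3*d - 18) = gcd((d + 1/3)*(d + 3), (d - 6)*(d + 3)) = d + 3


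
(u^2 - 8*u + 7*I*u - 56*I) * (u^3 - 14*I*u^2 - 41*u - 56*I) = u^5 - 8*u^4 - 7*I*u^4 + 57*u^3 + 56*I*u^3 - 456*u^2 - 343*I*u^2 + 392*u + 2744*I*u - 3136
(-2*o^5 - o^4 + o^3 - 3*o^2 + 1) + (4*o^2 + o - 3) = -2*o^5 - o^4 + o^3 + o^2 + o - 2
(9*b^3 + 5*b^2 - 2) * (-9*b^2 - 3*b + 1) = -81*b^5 - 72*b^4 - 6*b^3 + 23*b^2 + 6*b - 2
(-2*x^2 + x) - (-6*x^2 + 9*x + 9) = 4*x^2 - 8*x - 9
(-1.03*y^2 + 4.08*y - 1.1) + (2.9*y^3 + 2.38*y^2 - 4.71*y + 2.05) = 2.9*y^3 + 1.35*y^2 - 0.63*y + 0.95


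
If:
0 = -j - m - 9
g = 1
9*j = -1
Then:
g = 1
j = -1/9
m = -80/9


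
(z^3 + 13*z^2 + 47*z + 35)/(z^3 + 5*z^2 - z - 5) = (z + 7)/(z - 1)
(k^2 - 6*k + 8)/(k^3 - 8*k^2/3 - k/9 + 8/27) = 27*(k^2 - 6*k + 8)/(27*k^3 - 72*k^2 - 3*k + 8)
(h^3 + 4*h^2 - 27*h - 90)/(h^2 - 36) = (h^2 - 2*h - 15)/(h - 6)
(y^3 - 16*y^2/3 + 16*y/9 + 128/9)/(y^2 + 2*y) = (9*y^3 - 48*y^2 + 16*y + 128)/(9*y*(y + 2))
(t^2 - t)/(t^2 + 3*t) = (t - 1)/(t + 3)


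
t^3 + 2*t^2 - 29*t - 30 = (t - 5)*(t + 1)*(t + 6)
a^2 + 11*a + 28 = (a + 4)*(a + 7)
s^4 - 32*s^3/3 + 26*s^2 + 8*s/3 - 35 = (s - 7)*(s - 3)*(s - 5/3)*(s + 1)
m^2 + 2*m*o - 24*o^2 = (m - 4*o)*(m + 6*o)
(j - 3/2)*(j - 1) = j^2 - 5*j/2 + 3/2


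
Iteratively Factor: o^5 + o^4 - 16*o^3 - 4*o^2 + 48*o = (o - 3)*(o^4 + 4*o^3 - 4*o^2 - 16*o) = o*(o - 3)*(o^3 + 4*o^2 - 4*o - 16) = o*(o - 3)*(o + 2)*(o^2 + 2*o - 8) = o*(o - 3)*(o + 2)*(o + 4)*(o - 2)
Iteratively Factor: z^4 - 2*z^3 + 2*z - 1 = (z + 1)*(z^3 - 3*z^2 + 3*z - 1) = (z - 1)*(z + 1)*(z^2 - 2*z + 1) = (z - 1)^2*(z + 1)*(z - 1)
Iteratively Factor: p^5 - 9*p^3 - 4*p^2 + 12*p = (p + 2)*(p^4 - 2*p^3 - 5*p^2 + 6*p) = (p - 3)*(p + 2)*(p^3 + p^2 - 2*p) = (p - 3)*(p - 1)*(p + 2)*(p^2 + 2*p) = (p - 3)*(p - 1)*(p + 2)^2*(p)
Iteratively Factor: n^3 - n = (n + 1)*(n^2 - n) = n*(n + 1)*(n - 1)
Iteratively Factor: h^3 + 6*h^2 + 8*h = (h + 4)*(h^2 + 2*h) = (h + 2)*(h + 4)*(h)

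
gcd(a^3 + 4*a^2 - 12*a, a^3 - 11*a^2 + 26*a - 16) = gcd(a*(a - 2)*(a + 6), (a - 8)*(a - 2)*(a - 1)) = a - 2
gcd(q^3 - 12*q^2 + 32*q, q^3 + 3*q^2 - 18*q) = q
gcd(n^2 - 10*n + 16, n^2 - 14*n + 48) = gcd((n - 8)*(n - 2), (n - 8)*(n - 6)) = n - 8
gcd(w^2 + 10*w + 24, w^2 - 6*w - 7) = 1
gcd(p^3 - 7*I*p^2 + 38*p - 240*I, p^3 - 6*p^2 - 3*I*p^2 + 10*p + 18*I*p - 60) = p - 5*I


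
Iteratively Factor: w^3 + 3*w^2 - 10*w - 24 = (w + 2)*(w^2 + w - 12) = (w + 2)*(w + 4)*(w - 3)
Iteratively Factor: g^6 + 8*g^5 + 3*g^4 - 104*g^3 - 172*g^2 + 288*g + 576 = (g - 2)*(g^5 + 10*g^4 + 23*g^3 - 58*g^2 - 288*g - 288) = (g - 3)*(g - 2)*(g^4 + 13*g^3 + 62*g^2 + 128*g + 96) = (g - 3)*(g - 2)*(g + 3)*(g^3 + 10*g^2 + 32*g + 32) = (g - 3)*(g - 2)*(g + 3)*(g + 4)*(g^2 + 6*g + 8) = (g - 3)*(g - 2)*(g + 2)*(g + 3)*(g + 4)*(g + 4)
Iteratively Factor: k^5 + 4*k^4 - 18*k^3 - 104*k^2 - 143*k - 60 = (k + 4)*(k^4 - 18*k^2 - 32*k - 15) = (k + 3)*(k + 4)*(k^3 - 3*k^2 - 9*k - 5) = (k + 1)*(k + 3)*(k + 4)*(k^2 - 4*k - 5) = (k - 5)*(k + 1)*(k + 3)*(k + 4)*(k + 1)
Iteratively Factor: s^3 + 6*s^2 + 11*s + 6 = (s + 3)*(s^2 + 3*s + 2) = (s + 2)*(s + 3)*(s + 1)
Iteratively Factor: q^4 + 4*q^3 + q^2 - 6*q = (q)*(q^3 + 4*q^2 + q - 6) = q*(q - 1)*(q^2 + 5*q + 6) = q*(q - 1)*(q + 3)*(q + 2)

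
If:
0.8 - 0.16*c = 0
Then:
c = 5.00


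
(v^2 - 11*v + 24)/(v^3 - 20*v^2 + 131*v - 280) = (v - 3)/(v^2 - 12*v + 35)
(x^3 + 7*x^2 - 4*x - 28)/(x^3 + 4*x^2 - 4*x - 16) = (x + 7)/(x + 4)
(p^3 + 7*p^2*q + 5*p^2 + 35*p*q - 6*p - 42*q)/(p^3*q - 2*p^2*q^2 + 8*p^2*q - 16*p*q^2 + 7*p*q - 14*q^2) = (p^3 + 7*p^2*q + 5*p^2 + 35*p*q - 6*p - 42*q)/(q*(p^3 - 2*p^2*q + 8*p^2 - 16*p*q + 7*p - 14*q))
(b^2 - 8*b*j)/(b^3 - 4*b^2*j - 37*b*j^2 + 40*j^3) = b/(b^2 + 4*b*j - 5*j^2)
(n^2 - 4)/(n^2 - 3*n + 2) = (n + 2)/(n - 1)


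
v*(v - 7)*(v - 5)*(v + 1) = v^4 - 11*v^3 + 23*v^2 + 35*v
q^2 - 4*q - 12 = (q - 6)*(q + 2)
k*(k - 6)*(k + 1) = k^3 - 5*k^2 - 6*k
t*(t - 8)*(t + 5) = t^3 - 3*t^2 - 40*t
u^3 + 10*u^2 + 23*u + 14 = (u + 1)*(u + 2)*(u + 7)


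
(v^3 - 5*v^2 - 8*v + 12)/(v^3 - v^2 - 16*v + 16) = (v^2 - 4*v - 12)/(v^2 - 16)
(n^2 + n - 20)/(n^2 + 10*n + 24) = (n^2 + n - 20)/(n^2 + 10*n + 24)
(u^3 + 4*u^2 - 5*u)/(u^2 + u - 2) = u*(u + 5)/(u + 2)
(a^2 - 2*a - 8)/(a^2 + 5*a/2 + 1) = 2*(a - 4)/(2*a + 1)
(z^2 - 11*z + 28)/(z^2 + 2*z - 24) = (z - 7)/(z + 6)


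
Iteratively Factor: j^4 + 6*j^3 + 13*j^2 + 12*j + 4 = (j + 2)*(j^3 + 4*j^2 + 5*j + 2) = (j + 1)*(j + 2)*(j^2 + 3*j + 2) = (j + 1)^2*(j + 2)*(j + 2)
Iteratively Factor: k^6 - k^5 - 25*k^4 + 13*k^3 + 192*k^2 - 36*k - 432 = (k + 2)*(k^5 - 3*k^4 - 19*k^3 + 51*k^2 + 90*k - 216) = (k - 2)*(k + 2)*(k^4 - k^3 - 21*k^2 + 9*k + 108) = (k - 2)*(k + 2)*(k + 3)*(k^3 - 4*k^2 - 9*k + 36) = (k - 3)*(k - 2)*(k + 2)*(k + 3)*(k^2 - k - 12) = (k - 3)*(k - 2)*(k + 2)*(k + 3)^2*(k - 4)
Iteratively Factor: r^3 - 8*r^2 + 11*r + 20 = (r - 5)*(r^2 - 3*r - 4) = (r - 5)*(r + 1)*(r - 4)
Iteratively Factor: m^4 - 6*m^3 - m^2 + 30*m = (m + 2)*(m^3 - 8*m^2 + 15*m) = m*(m + 2)*(m^2 - 8*m + 15) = m*(m - 3)*(m + 2)*(m - 5)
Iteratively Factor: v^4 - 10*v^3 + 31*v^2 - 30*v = (v - 2)*(v^3 - 8*v^2 + 15*v) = (v - 3)*(v - 2)*(v^2 - 5*v) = v*(v - 3)*(v - 2)*(v - 5)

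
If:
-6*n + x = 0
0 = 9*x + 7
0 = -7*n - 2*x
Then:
No Solution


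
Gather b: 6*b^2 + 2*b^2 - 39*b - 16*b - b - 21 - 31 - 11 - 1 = 8*b^2 - 56*b - 64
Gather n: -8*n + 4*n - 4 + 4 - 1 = -4*n - 1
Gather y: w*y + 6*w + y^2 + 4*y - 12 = 6*w + y^2 + y*(w + 4) - 12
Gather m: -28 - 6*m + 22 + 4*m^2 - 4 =4*m^2 - 6*m - 10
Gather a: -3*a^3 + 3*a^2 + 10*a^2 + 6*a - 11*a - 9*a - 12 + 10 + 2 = -3*a^3 + 13*a^2 - 14*a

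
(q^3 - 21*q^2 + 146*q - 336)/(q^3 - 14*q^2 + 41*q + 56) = (q - 6)/(q + 1)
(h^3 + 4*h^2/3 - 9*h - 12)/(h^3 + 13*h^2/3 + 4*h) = (h - 3)/h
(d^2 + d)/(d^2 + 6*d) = (d + 1)/(d + 6)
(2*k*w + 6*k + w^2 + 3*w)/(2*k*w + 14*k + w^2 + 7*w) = (w + 3)/(w + 7)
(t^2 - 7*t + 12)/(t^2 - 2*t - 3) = (t - 4)/(t + 1)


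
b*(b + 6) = b^2 + 6*b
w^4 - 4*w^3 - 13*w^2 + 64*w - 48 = (w - 4)*(w - 3)*(w - 1)*(w + 4)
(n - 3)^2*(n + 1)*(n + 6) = n^4 + n^3 - 27*n^2 + 27*n + 54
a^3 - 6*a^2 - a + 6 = (a - 6)*(a - 1)*(a + 1)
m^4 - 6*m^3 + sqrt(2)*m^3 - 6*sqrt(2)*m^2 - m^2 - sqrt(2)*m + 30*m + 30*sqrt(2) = (m - 5)*(m - 3)*(m + 2)*(m + sqrt(2))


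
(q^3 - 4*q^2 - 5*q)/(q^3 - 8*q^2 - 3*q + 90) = q*(q + 1)/(q^2 - 3*q - 18)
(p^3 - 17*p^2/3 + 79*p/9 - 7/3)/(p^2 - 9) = (9*p^2 - 24*p + 7)/(9*(p + 3))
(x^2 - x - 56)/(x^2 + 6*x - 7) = (x - 8)/(x - 1)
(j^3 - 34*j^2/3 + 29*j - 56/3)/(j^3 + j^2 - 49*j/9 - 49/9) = 3*(j^2 - 9*j + 8)/(3*j^2 + 10*j + 7)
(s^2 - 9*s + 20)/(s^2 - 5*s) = (s - 4)/s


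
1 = 1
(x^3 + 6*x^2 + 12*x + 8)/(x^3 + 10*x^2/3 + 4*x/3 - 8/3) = 3*(x + 2)/(3*x - 2)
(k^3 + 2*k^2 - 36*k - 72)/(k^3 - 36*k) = (k + 2)/k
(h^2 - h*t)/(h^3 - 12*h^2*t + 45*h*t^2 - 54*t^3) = h*(h - t)/(h^3 - 12*h^2*t + 45*h*t^2 - 54*t^3)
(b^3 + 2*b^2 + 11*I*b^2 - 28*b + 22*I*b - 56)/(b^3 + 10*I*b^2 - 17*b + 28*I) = (b + 2)/(b - I)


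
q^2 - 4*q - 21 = (q - 7)*(q + 3)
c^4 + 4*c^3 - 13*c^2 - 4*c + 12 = (c - 2)*(c - 1)*(c + 1)*(c + 6)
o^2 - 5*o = o*(o - 5)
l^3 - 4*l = l*(l - 2)*(l + 2)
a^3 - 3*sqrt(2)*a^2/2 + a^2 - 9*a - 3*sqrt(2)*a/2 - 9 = (a + 1)*(a - 3*sqrt(2))*(a + 3*sqrt(2)/2)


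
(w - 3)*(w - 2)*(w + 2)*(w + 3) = w^4 - 13*w^2 + 36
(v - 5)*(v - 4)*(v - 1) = v^3 - 10*v^2 + 29*v - 20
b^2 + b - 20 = (b - 4)*(b + 5)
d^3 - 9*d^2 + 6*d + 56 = (d - 7)*(d - 4)*(d + 2)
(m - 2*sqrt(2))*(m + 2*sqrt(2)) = m^2 - 8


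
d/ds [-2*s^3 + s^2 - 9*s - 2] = -6*s^2 + 2*s - 9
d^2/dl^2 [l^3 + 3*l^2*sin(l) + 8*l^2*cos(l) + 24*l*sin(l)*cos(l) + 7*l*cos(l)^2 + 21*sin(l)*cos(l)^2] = -3*l^2*sin(l) - 8*l^2*cos(l) - 32*l*sin(l) - 48*l*sin(2*l) + 12*l*cos(l) - 14*l*cos(2*l) + 6*l + 3*sin(l)/4 - 14*sin(2*l) - 189*sin(3*l)/4 + 16*cos(l) + 48*cos(2*l)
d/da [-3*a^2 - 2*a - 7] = -6*a - 2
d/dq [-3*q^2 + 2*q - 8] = 2 - 6*q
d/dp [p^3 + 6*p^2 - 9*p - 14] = 3*p^2 + 12*p - 9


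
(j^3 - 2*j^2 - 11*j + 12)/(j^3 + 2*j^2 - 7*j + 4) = (j^2 - j - 12)/(j^2 + 3*j - 4)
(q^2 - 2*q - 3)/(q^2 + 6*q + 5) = (q - 3)/(q + 5)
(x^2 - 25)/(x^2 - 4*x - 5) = (x + 5)/(x + 1)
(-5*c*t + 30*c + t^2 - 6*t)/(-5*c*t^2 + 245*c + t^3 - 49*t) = (t - 6)/(t^2 - 49)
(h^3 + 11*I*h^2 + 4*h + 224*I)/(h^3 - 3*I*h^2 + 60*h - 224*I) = (h + 7*I)/(h - 7*I)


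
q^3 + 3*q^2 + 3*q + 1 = (q + 1)^3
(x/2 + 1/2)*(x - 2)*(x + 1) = x^3/2 - 3*x/2 - 1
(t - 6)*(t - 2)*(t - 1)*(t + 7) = t^4 - 2*t^3 - 43*t^2 + 128*t - 84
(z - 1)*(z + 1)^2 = z^3 + z^2 - z - 1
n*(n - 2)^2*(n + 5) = n^4 + n^3 - 16*n^2 + 20*n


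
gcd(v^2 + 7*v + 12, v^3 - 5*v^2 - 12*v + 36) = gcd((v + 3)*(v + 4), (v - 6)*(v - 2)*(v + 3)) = v + 3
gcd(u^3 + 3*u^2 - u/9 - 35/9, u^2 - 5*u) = 1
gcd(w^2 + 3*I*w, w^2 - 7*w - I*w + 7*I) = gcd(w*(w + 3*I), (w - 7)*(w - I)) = 1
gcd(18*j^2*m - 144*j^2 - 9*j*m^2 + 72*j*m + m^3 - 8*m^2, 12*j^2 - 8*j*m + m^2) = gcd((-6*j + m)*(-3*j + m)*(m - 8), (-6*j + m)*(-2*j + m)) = 6*j - m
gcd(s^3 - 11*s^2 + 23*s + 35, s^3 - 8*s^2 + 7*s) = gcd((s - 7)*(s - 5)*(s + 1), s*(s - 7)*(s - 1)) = s - 7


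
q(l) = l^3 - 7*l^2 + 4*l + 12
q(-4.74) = -270.73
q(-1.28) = -6.69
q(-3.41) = -122.69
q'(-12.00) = 604.00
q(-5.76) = -434.39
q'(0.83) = -5.55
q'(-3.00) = 73.00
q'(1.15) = -8.13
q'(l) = 3*l^2 - 14*l + 4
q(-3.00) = -90.00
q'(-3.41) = 86.62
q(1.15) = 8.86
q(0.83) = 11.07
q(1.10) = 9.26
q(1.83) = 2.01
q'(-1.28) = 26.84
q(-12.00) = -2772.00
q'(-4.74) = 137.76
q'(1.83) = -11.57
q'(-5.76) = 184.17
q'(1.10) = -7.77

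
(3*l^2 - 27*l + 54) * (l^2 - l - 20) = 3*l^4 - 30*l^3 + 21*l^2 + 486*l - 1080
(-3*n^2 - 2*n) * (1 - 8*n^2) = 24*n^4 + 16*n^3 - 3*n^2 - 2*n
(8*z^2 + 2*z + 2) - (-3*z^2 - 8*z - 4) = 11*z^2 + 10*z + 6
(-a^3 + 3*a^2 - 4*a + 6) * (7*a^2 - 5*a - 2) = -7*a^5 + 26*a^4 - 41*a^3 + 56*a^2 - 22*a - 12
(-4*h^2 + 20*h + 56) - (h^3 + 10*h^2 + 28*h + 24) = -h^3 - 14*h^2 - 8*h + 32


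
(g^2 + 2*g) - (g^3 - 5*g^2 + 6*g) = -g^3 + 6*g^2 - 4*g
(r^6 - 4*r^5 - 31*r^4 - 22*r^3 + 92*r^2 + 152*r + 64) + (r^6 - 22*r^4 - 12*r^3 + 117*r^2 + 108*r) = 2*r^6 - 4*r^5 - 53*r^4 - 34*r^3 + 209*r^2 + 260*r + 64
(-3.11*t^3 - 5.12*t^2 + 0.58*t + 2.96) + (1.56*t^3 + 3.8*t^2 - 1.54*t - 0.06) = -1.55*t^3 - 1.32*t^2 - 0.96*t + 2.9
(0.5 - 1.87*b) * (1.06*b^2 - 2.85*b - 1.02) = -1.9822*b^3 + 5.8595*b^2 + 0.4824*b - 0.51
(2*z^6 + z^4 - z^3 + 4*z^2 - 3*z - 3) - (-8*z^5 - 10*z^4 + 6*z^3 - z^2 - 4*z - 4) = 2*z^6 + 8*z^5 + 11*z^4 - 7*z^3 + 5*z^2 + z + 1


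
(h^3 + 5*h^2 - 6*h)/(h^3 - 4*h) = (h^2 + 5*h - 6)/(h^2 - 4)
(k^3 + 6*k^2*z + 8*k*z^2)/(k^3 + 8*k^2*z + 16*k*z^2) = (k + 2*z)/(k + 4*z)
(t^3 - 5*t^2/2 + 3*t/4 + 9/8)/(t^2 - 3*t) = (8*t^3 - 20*t^2 + 6*t + 9)/(8*t*(t - 3))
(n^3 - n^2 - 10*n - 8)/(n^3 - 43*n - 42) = (n^2 - 2*n - 8)/(n^2 - n - 42)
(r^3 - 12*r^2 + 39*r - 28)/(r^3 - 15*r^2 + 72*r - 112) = (r - 1)/(r - 4)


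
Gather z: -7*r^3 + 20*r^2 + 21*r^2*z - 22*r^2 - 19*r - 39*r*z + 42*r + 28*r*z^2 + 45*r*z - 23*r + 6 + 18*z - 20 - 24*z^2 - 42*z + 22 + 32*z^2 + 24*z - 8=-7*r^3 - 2*r^2 + z^2*(28*r + 8) + z*(21*r^2 + 6*r)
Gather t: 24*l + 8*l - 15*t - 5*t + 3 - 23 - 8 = 32*l - 20*t - 28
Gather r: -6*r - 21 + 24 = 3 - 6*r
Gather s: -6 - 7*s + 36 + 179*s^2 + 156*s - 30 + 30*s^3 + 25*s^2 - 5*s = 30*s^3 + 204*s^2 + 144*s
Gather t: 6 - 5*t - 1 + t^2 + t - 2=t^2 - 4*t + 3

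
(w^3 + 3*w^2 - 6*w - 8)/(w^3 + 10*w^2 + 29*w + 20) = (w - 2)/(w + 5)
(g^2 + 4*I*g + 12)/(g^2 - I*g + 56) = (g^2 + 4*I*g + 12)/(g^2 - I*g + 56)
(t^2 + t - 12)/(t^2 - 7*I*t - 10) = (-t^2 - t + 12)/(-t^2 + 7*I*t + 10)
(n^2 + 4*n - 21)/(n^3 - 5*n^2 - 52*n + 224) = (n - 3)/(n^2 - 12*n + 32)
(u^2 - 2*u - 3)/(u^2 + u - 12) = (u + 1)/(u + 4)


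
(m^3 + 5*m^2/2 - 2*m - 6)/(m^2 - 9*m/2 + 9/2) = (m^2 + 4*m + 4)/(m - 3)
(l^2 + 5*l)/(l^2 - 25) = l/(l - 5)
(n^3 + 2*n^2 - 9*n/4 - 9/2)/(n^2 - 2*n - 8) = (n^2 - 9/4)/(n - 4)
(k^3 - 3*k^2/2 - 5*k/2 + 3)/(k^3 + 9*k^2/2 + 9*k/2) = (k^2 - 3*k + 2)/(k*(k + 3))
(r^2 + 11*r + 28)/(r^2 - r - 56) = (r + 4)/(r - 8)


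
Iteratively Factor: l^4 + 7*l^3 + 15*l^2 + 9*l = (l)*(l^3 + 7*l^2 + 15*l + 9) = l*(l + 3)*(l^2 + 4*l + 3) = l*(l + 1)*(l + 3)*(l + 3)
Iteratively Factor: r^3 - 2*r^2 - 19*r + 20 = (r - 5)*(r^2 + 3*r - 4) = (r - 5)*(r - 1)*(r + 4)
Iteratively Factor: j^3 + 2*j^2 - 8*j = (j)*(j^2 + 2*j - 8) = j*(j - 2)*(j + 4)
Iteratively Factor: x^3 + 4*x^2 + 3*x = (x)*(x^2 + 4*x + 3) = x*(x + 3)*(x + 1)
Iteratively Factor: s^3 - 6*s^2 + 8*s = (s)*(s^2 - 6*s + 8) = s*(s - 4)*(s - 2)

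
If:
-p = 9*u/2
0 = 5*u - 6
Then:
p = -27/5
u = 6/5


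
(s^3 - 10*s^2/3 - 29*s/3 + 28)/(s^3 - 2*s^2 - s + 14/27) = 9*(s^2 - s - 12)/(9*s^2 + 3*s - 2)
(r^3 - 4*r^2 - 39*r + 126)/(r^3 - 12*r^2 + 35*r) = (r^2 + 3*r - 18)/(r*(r - 5))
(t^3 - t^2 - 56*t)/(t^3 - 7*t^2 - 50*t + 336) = t/(t - 6)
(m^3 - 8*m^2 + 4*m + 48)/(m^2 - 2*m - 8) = m - 6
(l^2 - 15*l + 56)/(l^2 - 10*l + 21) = (l - 8)/(l - 3)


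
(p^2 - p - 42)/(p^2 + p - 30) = (p - 7)/(p - 5)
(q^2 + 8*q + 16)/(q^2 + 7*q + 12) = (q + 4)/(q + 3)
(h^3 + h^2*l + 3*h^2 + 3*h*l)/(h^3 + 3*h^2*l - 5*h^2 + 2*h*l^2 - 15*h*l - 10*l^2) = h*(h + 3)/(h^2 + 2*h*l - 5*h - 10*l)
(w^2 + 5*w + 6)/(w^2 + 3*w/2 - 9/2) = 2*(w + 2)/(2*w - 3)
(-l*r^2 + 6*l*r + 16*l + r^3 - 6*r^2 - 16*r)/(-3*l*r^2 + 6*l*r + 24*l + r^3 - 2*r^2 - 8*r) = (-l*r + 8*l + r^2 - 8*r)/(-3*l*r + 12*l + r^2 - 4*r)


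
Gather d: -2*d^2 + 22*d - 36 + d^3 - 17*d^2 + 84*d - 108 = d^3 - 19*d^2 + 106*d - 144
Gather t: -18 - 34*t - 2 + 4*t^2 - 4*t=4*t^2 - 38*t - 20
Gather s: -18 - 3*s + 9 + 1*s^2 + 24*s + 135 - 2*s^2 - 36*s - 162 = -s^2 - 15*s - 36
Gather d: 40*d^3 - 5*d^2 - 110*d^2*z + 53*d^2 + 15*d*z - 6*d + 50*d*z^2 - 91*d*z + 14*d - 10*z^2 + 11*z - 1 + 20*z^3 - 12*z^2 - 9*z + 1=40*d^3 + d^2*(48 - 110*z) + d*(50*z^2 - 76*z + 8) + 20*z^3 - 22*z^2 + 2*z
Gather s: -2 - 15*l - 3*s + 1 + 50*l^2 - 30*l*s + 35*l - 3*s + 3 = 50*l^2 + 20*l + s*(-30*l - 6) + 2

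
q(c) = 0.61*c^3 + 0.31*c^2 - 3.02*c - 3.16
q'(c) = 1.83*c^2 + 0.62*c - 3.02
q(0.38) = -4.23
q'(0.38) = -2.52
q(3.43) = 14.74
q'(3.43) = 20.64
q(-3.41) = -13.44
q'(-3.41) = 16.15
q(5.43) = 87.24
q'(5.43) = 54.30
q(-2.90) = -6.67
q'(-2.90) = 10.57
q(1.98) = -3.19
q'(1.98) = 5.38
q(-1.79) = -0.26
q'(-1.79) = 1.73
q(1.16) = -5.29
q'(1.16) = 0.16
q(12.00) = 1059.32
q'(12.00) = 267.94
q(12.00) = 1059.32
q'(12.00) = 267.94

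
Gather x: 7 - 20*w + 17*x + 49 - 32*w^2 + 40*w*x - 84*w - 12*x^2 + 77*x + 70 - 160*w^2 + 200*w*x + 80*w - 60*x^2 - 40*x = -192*w^2 - 24*w - 72*x^2 + x*(240*w + 54) + 126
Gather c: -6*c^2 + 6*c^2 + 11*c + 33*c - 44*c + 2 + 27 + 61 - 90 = 0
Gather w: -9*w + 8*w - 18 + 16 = -w - 2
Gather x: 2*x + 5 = 2*x + 5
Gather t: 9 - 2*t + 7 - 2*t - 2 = 14 - 4*t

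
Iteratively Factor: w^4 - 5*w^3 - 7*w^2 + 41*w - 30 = (w - 2)*(w^3 - 3*w^2 - 13*w + 15) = (w - 2)*(w + 3)*(w^2 - 6*w + 5) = (w - 5)*(w - 2)*(w + 3)*(w - 1)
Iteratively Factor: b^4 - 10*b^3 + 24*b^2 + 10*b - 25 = (b - 5)*(b^3 - 5*b^2 - b + 5) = (b - 5)*(b + 1)*(b^2 - 6*b + 5) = (b - 5)*(b - 1)*(b + 1)*(b - 5)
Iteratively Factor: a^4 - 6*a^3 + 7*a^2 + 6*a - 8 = (a - 4)*(a^3 - 2*a^2 - a + 2) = (a - 4)*(a - 1)*(a^2 - a - 2) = (a - 4)*(a - 1)*(a + 1)*(a - 2)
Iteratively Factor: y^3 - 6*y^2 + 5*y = (y)*(y^2 - 6*y + 5) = y*(y - 1)*(y - 5)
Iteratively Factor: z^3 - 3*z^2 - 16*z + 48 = (z - 3)*(z^2 - 16) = (z - 4)*(z - 3)*(z + 4)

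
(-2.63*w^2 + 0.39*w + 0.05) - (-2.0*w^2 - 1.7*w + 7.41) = -0.63*w^2 + 2.09*w - 7.36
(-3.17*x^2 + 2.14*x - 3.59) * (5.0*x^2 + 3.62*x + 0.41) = -15.85*x^4 - 0.775399999999999*x^3 - 11.5029*x^2 - 12.1184*x - 1.4719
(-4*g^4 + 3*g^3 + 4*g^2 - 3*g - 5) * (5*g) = -20*g^5 + 15*g^4 + 20*g^3 - 15*g^2 - 25*g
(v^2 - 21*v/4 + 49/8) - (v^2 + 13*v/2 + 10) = -47*v/4 - 31/8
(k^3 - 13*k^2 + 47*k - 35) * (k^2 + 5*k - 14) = k^5 - 8*k^4 - 32*k^3 + 382*k^2 - 833*k + 490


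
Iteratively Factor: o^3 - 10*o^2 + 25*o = (o - 5)*(o^2 - 5*o) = o*(o - 5)*(o - 5)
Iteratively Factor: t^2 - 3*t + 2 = (t - 2)*(t - 1)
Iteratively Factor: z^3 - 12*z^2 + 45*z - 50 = (z - 2)*(z^2 - 10*z + 25) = (z - 5)*(z - 2)*(z - 5)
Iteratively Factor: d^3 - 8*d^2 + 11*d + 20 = (d - 5)*(d^2 - 3*d - 4) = (d - 5)*(d + 1)*(d - 4)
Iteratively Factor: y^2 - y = (y)*(y - 1)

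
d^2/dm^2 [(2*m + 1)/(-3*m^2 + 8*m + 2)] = 2*(4*(2*m + 1)*(3*m - 4)^2 + (18*m - 13)*(-3*m^2 + 8*m + 2))/(-3*m^2 + 8*m + 2)^3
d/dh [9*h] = 9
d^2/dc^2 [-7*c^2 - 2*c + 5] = -14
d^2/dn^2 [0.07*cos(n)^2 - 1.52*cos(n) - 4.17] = 1.52*cos(n) - 0.14*cos(2*n)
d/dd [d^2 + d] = 2*d + 1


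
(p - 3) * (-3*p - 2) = -3*p^2 + 7*p + 6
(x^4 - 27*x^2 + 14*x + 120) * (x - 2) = x^5 - 2*x^4 - 27*x^3 + 68*x^2 + 92*x - 240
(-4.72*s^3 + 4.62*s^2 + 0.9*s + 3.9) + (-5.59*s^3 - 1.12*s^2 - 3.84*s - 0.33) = -10.31*s^3 + 3.5*s^2 - 2.94*s + 3.57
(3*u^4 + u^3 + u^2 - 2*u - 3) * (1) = 3*u^4 + u^3 + u^2 - 2*u - 3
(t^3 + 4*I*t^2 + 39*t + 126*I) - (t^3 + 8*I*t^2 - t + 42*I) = -4*I*t^2 + 40*t + 84*I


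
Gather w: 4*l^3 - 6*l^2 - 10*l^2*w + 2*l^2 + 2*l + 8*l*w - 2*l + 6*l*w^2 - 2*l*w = 4*l^3 - 4*l^2 + 6*l*w^2 + w*(-10*l^2 + 6*l)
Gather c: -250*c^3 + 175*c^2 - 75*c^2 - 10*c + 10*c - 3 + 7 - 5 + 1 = -250*c^3 + 100*c^2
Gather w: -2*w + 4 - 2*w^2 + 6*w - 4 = -2*w^2 + 4*w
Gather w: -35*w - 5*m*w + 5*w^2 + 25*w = 5*w^2 + w*(-5*m - 10)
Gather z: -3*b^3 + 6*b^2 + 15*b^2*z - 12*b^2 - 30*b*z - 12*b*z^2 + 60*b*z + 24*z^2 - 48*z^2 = -3*b^3 - 6*b^2 + z^2*(-12*b - 24) + z*(15*b^2 + 30*b)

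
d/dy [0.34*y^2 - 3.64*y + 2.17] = 0.68*y - 3.64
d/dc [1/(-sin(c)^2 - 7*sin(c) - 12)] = (2*sin(c) + 7)*cos(c)/(sin(c)^2 + 7*sin(c) + 12)^2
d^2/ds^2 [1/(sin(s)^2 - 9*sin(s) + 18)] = (-4*sin(s)^4 + 27*sin(s)^3 - 3*sin(s)^2 - 216*sin(s) + 126)/(sin(s)^2 - 9*sin(s) + 18)^3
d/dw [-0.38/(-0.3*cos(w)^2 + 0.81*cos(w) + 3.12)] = (0.228*cos(w) - 0.3078)*sin(w)/(-0.3*cos(w)^2 + 0.81*cos(w) + 3.12)^2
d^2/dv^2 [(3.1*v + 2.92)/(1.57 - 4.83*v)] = -183.255996/(4.83*v - 1.57)^3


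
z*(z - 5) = z^2 - 5*z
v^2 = v^2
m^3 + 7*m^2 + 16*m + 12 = (m + 2)^2*(m + 3)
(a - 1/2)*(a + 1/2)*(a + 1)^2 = a^4 + 2*a^3 + 3*a^2/4 - a/2 - 1/4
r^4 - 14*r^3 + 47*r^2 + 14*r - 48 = (r - 8)*(r - 6)*(r - 1)*(r + 1)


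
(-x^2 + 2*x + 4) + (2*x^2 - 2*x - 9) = x^2 - 5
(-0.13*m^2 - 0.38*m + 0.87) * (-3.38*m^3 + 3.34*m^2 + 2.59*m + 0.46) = 0.4394*m^5 + 0.8502*m^4 - 4.5465*m^3 + 1.8618*m^2 + 2.0785*m + 0.4002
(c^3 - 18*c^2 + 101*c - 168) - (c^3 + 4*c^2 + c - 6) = -22*c^2 + 100*c - 162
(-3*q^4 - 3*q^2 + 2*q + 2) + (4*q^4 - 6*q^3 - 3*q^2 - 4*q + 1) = q^4 - 6*q^3 - 6*q^2 - 2*q + 3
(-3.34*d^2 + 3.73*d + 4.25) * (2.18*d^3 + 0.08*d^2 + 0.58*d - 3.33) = -7.2812*d^5 + 7.8642*d^4 + 7.6262*d^3 + 13.6256*d^2 - 9.9559*d - 14.1525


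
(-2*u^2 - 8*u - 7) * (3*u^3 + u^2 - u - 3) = -6*u^5 - 26*u^4 - 27*u^3 + 7*u^2 + 31*u + 21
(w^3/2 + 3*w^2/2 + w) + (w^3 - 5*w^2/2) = 3*w^3/2 - w^2 + w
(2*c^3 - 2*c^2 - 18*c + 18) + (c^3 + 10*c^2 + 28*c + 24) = 3*c^3 + 8*c^2 + 10*c + 42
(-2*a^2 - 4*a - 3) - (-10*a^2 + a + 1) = 8*a^2 - 5*a - 4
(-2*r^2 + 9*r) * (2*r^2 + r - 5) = -4*r^4 + 16*r^3 + 19*r^2 - 45*r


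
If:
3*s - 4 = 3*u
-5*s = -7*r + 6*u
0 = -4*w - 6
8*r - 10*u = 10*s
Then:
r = -10/39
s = 22/39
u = -10/13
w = -3/2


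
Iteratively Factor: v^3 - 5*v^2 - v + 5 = (v + 1)*(v^2 - 6*v + 5) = (v - 1)*(v + 1)*(v - 5)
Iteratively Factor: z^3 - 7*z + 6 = (z - 2)*(z^2 + 2*z - 3) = (z - 2)*(z - 1)*(z + 3)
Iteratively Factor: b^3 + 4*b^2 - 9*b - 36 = (b + 4)*(b^2 - 9) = (b + 3)*(b + 4)*(b - 3)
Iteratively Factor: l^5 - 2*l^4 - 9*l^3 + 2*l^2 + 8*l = (l)*(l^4 - 2*l^3 - 9*l^2 + 2*l + 8) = l*(l + 1)*(l^3 - 3*l^2 - 6*l + 8) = l*(l - 4)*(l + 1)*(l^2 + l - 2) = l*(l - 4)*(l - 1)*(l + 1)*(l + 2)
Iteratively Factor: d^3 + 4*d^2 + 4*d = (d + 2)*(d^2 + 2*d) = d*(d + 2)*(d + 2)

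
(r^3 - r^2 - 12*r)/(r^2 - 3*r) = (r^2 - r - 12)/(r - 3)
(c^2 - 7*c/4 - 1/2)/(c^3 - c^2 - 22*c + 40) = (c + 1/4)/(c^2 + c - 20)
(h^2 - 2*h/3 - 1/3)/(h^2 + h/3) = (h - 1)/h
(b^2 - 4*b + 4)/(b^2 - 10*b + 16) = (b - 2)/(b - 8)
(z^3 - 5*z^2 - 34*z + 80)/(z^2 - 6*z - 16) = (z^2 + 3*z - 10)/(z + 2)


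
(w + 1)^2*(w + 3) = w^3 + 5*w^2 + 7*w + 3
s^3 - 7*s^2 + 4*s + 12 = (s - 6)*(s - 2)*(s + 1)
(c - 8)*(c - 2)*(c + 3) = c^3 - 7*c^2 - 14*c + 48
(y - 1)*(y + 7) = y^2 + 6*y - 7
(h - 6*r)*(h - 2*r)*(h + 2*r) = h^3 - 6*h^2*r - 4*h*r^2 + 24*r^3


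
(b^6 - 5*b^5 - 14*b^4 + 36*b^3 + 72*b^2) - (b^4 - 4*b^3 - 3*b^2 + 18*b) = b^6 - 5*b^5 - 15*b^4 + 40*b^3 + 75*b^2 - 18*b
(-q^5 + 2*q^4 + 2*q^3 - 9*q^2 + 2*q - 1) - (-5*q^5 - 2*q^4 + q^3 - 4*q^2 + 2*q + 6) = 4*q^5 + 4*q^4 + q^3 - 5*q^2 - 7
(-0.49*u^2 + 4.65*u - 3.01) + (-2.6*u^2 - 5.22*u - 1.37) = -3.09*u^2 - 0.569999999999999*u - 4.38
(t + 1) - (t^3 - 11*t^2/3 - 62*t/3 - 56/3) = -t^3 + 11*t^2/3 + 65*t/3 + 59/3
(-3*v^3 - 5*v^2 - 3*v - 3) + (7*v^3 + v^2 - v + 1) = 4*v^3 - 4*v^2 - 4*v - 2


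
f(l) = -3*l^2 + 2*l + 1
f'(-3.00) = 20.00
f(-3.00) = -32.00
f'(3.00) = -16.00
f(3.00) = -20.00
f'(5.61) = -31.66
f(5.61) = -82.20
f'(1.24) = -5.44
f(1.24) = -1.13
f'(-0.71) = 6.26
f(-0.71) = -1.93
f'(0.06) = 1.64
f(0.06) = 1.11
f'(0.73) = -2.38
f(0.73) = 0.86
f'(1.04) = -4.24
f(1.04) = -0.16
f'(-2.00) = 14.00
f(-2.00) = -15.00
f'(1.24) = -5.44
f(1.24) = -1.13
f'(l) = 2 - 6*l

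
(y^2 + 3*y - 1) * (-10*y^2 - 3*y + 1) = -10*y^4 - 33*y^3 + 2*y^2 + 6*y - 1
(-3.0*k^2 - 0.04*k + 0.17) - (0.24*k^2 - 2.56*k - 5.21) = -3.24*k^2 + 2.52*k + 5.38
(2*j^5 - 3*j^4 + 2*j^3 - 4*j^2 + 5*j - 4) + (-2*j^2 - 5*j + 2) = 2*j^5 - 3*j^4 + 2*j^3 - 6*j^2 - 2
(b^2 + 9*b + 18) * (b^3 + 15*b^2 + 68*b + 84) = b^5 + 24*b^4 + 221*b^3 + 966*b^2 + 1980*b + 1512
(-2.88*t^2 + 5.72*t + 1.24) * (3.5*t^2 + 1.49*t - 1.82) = -10.08*t^4 + 15.7288*t^3 + 18.1044*t^2 - 8.5628*t - 2.2568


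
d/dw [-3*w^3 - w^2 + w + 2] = -9*w^2 - 2*w + 1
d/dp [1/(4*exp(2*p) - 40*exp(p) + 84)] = (5 - exp(p))*exp(p)/(2*(exp(2*p) - 10*exp(p) + 21)^2)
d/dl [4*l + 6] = 4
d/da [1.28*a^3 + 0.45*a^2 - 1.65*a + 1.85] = 3.84*a^2 + 0.9*a - 1.65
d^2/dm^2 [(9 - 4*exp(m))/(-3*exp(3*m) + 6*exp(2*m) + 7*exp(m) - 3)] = (144*exp(6*m) - 945*exp(5*m) + 2262*exp(4*m) - 1554*exp(3*m) + 27*exp(2*m) - 1005*exp(m) - 153)*exp(m)/(27*exp(9*m) - 162*exp(8*m) + 135*exp(7*m) + 621*exp(6*m) - 639*exp(5*m) - 936*exp(4*m) + 494*exp(3*m) + 279*exp(2*m) - 189*exp(m) + 27)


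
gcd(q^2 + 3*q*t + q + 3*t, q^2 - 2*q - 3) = q + 1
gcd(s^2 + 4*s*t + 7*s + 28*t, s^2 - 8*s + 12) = 1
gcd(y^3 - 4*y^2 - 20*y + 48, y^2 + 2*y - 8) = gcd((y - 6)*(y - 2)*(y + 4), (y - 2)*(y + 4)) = y^2 + 2*y - 8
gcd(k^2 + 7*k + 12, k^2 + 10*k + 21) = k + 3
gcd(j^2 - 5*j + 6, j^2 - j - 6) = j - 3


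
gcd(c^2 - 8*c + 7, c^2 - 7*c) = c - 7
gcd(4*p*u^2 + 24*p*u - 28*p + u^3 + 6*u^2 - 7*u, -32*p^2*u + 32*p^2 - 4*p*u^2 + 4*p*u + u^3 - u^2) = 4*p*u - 4*p + u^2 - u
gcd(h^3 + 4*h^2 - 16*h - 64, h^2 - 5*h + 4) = h - 4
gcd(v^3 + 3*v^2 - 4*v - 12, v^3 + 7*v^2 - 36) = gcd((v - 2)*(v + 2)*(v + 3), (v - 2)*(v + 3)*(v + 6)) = v^2 + v - 6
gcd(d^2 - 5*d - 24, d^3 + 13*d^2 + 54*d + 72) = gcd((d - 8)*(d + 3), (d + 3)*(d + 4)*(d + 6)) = d + 3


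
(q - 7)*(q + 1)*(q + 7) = q^3 + q^2 - 49*q - 49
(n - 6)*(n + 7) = n^2 + n - 42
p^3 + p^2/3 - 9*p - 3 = (p - 3)*(p + 1/3)*(p + 3)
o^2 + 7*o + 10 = (o + 2)*(o + 5)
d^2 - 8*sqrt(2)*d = d*(d - 8*sqrt(2))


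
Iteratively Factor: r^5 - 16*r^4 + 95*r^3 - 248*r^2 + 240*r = (r - 5)*(r^4 - 11*r^3 + 40*r^2 - 48*r) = r*(r - 5)*(r^3 - 11*r^2 + 40*r - 48) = r*(r - 5)*(r - 4)*(r^2 - 7*r + 12) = r*(r - 5)*(r - 4)*(r - 3)*(r - 4)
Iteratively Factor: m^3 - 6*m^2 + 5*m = (m - 5)*(m^2 - m) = m*(m - 5)*(m - 1)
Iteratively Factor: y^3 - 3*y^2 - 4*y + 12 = (y - 3)*(y^2 - 4) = (y - 3)*(y + 2)*(y - 2)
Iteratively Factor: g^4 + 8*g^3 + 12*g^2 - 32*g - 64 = (g + 4)*(g^3 + 4*g^2 - 4*g - 16) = (g + 2)*(g + 4)*(g^2 + 2*g - 8) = (g - 2)*(g + 2)*(g + 4)*(g + 4)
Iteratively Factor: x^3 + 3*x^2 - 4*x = (x)*(x^2 + 3*x - 4) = x*(x + 4)*(x - 1)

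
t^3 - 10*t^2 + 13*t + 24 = (t - 8)*(t - 3)*(t + 1)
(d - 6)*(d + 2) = d^2 - 4*d - 12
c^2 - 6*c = c*(c - 6)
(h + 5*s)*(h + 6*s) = h^2 + 11*h*s + 30*s^2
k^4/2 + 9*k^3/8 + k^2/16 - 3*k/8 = k*(k/2 + 1)*(k - 1/2)*(k + 3/4)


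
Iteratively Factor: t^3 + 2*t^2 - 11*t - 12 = (t + 1)*(t^2 + t - 12) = (t - 3)*(t + 1)*(t + 4)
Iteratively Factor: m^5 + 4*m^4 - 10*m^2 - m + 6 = (m - 1)*(m^4 + 5*m^3 + 5*m^2 - 5*m - 6) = (m - 1)*(m + 3)*(m^3 + 2*m^2 - m - 2) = (m - 1)*(m + 1)*(m + 3)*(m^2 + m - 2) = (m - 1)*(m + 1)*(m + 2)*(m + 3)*(m - 1)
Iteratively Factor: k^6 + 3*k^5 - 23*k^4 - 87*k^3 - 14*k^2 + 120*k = (k - 5)*(k^5 + 8*k^4 + 17*k^3 - 2*k^2 - 24*k) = (k - 5)*(k + 2)*(k^4 + 6*k^3 + 5*k^2 - 12*k) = k*(k - 5)*(k + 2)*(k^3 + 6*k^2 + 5*k - 12) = k*(k - 5)*(k + 2)*(k + 3)*(k^2 + 3*k - 4) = k*(k - 5)*(k + 2)*(k + 3)*(k + 4)*(k - 1)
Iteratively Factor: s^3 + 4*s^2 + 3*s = (s + 3)*(s^2 + s) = s*(s + 3)*(s + 1)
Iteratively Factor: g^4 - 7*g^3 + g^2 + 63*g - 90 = (g - 3)*(g^3 - 4*g^2 - 11*g + 30) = (g - 3)*(g - 2)*(g^2 - 2*g - 15) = (g - 3)*(g - 2)*(g + 3)*(g - 5)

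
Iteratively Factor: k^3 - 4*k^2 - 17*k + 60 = (k - 5)*(k^2 + k - 12) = (k - 5)*(k + 4)*(k - 3)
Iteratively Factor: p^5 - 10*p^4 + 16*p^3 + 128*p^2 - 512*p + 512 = (p - 4)*(p^4 - 6*p^3 - 8*p^2 + 96*p - 128) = (p - 4)*(p + 4)*(p^3 - 10*p^2 + 32*p - 32) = (p - 4)^2*(p + 4)*(p^2 - 6*p + 8) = (p - 4)^2*(p - 2)*(p + 4)*(p - 4)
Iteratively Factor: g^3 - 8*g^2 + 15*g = (g - 5)*(g^2 - 3*g) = g*(g - 5)*(g - 3)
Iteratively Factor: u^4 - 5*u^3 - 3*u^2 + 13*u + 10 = (u + 1)*(u^3 - 6*u^2 + 3*u + 10) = (u - 2)*(u + 1)*(u^2 - 4*u - 5) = (u - 2)*(u + 1)^2*(u - 5)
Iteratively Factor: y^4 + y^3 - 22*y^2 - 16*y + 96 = (y - 4)*(y^3 + 5*y^2 - 2*y - 24) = (y - 4)*(y + 4)*(y^2 + y - 6) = (y - 4)*(y + 3)*(y + 4)*(y - 2)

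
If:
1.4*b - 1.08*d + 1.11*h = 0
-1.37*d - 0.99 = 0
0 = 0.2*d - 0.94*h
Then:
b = -0.44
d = -0.72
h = -0.15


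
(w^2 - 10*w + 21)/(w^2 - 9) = (w - 7)/(w + 3)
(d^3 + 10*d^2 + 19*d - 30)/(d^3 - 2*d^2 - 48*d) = (d^2 + 4*d - 5)/(d*(d - 8))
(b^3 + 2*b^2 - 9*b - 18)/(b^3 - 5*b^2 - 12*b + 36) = (b^2 - b - 6)/(b^2 - 8*b + 12)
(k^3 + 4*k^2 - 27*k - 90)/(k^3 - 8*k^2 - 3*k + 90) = (k + 6)/(k - 6)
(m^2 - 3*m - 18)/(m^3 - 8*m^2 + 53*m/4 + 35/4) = 4*(m^2 - 3*m - 18)/(4*m^3 - 32*m^2 + 53*m + 35)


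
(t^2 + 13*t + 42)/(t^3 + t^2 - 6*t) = (t^2 + 13*t + 42)/(t*(t^2 + t - 6))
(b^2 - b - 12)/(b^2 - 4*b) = (b + 3)/b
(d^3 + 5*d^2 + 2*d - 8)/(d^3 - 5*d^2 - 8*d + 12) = (d + 4)/(d - 6)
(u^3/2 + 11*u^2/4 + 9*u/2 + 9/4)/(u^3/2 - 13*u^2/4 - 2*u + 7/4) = (2*u^2 + 9*u + 9)/(2*u^2 - 15*u + 7)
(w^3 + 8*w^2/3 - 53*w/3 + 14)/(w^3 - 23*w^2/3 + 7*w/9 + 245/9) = 3*(w^2 + 5*w - 6)/(3*w^2 - 16*w - 35)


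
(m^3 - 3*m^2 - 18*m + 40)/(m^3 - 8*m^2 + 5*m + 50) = (m^2 + 2*m - 8)/(m^2 - 3*m - 10)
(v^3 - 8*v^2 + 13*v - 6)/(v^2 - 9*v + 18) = (v^2 - 2*v + 1)/(v - 3)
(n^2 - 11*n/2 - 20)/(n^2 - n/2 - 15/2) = (n - 8)/(n - 3)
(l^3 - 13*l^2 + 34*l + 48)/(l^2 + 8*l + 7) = (l^2 - 14*l + 48)/(l + 7)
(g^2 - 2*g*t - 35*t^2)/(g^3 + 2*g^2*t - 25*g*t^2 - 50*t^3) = (-g + 7*t)/(-g^2 + 3*g*t + 10*t^2)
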